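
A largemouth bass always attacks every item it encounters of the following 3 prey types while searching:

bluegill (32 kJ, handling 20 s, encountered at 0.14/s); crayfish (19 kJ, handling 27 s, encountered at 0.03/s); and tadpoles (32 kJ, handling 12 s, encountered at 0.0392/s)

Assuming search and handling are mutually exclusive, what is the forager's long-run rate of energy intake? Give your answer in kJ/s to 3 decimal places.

R = (0.14×32 + 0.03×19 + 0.0392×32) / (1 + 0.14×20 + 0.03×27 + 0.0392×12) = 6.304/5.08 = 1.241 kJ/s.

1.241 kJ/s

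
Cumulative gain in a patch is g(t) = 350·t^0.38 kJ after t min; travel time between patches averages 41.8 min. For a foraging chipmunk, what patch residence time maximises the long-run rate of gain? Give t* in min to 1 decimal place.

25.6 min

Optimal t* satisfies g'(t*) = g(t*)/(T + t*).
g'(t) = 0.38·350·t^-0.62. Setting 0.38·350·t^-0.62 = 350·t^0.38/(41.8+t) gives 0.38(41.8+t) = t, so 0.62·t = 0.38×41.8.
t* = 0.38×41.8/0.62 = 25.62 min.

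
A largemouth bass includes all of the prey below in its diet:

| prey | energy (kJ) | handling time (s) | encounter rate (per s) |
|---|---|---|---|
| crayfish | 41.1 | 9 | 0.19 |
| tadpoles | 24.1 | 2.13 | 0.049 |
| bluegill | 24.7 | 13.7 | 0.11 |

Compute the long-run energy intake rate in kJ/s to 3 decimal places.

R = Σλ_iE_i / (1 + Σλ_ih_i)
Numerator: 0.19×41.1 + 0.049×24.1 + 0.11×24.7 = 11.71
Denominator: 1 + 0.19×9 + 0.049×2.13 + 0.11×13.7 = 4.321
R = 11.71/4.321 = 2.709 kJ/s

2.709 kJ/s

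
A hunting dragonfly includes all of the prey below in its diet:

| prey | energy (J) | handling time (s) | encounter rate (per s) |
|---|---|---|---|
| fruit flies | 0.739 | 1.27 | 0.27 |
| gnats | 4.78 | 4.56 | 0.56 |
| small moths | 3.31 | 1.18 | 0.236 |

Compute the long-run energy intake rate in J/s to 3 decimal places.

R = (0.27×0.739 + 0.56×4.78 + 0.236×3.31) / (1 + 0.27×1.27 + 0.56×4.56 + 0.236×1.18) = 3.657/4.175 = 0.876 J/s.

0.876 J/s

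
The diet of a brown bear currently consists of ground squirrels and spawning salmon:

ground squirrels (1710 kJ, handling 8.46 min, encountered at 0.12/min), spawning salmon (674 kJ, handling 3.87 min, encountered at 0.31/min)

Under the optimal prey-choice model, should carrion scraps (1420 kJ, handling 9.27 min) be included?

Yes

On ground squirrels and spawning salmon alone, R = ΣλE/(1+Σλh) = 414.1/3.215 = 128.8 kJ/min.
carrion scraps: E/h = 1420/9.27 = 153.2 kJ/min.
Since 153.2 > R, including carrion scraps increases the long-run rate.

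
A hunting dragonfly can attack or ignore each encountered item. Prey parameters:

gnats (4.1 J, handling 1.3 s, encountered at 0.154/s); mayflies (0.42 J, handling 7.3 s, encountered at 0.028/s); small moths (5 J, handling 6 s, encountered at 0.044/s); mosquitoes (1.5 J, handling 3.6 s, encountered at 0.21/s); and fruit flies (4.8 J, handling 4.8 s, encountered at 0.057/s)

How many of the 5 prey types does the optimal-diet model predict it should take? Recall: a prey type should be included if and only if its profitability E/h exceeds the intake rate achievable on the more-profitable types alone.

3

Profitabilities (E/h, J/s): gnats 3.15, fruit flies 1, small moths 0.833, mosquitoes 0.417, mayflies 0.0575. Add prey in this order while the next type's profitability exceeds the intake rate on those already taken.
Rate on top 1: 0.5261. fruit flies: 1 > 0.5261 → include.
Rate on top 2: 0.6141. small moths: 0.833 > 0.6141 → include.
Rate on top 3: 0.6474. mosquitoes: 0.417 < 0.6474 → exclude; stop.
Optimal diet: gnats, fruit flies, small moths — 3 of 5 types.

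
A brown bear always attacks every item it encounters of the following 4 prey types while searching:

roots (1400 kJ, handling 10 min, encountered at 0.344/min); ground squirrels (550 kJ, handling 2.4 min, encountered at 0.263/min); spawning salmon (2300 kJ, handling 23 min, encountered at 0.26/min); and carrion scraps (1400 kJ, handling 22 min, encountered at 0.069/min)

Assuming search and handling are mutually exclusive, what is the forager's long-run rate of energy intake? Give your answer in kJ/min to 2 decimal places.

105.09 kJ/min

R = (0.344×1400 + 0.263×550 + 0.26×2300 + 0.069×1400) / (1 + 0.344×10 + 0.263×2.4 + 0.26×23 + 0.069×22) = 1321/12.57 = 105.1 kJ/min.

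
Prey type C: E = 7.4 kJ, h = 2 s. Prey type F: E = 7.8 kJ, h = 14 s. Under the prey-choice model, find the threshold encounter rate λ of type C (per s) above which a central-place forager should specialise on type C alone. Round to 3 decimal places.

Drop type F once their profitability E₂/h₂ falls below the rate achievable on type C alone: E₂/h₂ = λE₁/(1 + λh₁).
Solve for λ: λE₁h₂ = E₂(1 + λh₁) → λ(E₁h₂ − E₂h₁) = E₂ → λ = E₂/(E₁h₂ − E₂h₁).
λ = 7.8/(7.4×14 − 7.8×2) = 7.8/88 = 0.08864 per s.

0.089 per s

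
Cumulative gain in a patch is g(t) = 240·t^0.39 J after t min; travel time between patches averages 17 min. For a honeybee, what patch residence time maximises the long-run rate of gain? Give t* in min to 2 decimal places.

10.87 min

Optimal t* satisfies g'(t*) = g(t*)/(T + t*).
g'(t) = 0.39·240·t^-0.61. Setting 0.39·240·t^-0.61 = 240·t^0.39/(17+t) gives 0.39(17+t) = t, so 0.61·t = 0.39×17.
t* = 0.39×17/0.61 = 10.87 min.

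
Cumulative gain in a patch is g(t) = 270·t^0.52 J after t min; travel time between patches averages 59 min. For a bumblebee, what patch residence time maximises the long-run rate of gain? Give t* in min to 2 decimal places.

63.92 min

By the marginal value theorem, leave when the instantaneous gain rate g'(t) equals the habitat-wide average g(t)/(T + t).
g'(t) = 0.52·270·t^-0.48. Setting 0.52·270·t^-0.48 = 270·t^0.52/(59+t) gives 0.52(59+t) = t, so 0.48·t = 0.52×59.
t* = 0.52×59/0.48 = 63.92 min.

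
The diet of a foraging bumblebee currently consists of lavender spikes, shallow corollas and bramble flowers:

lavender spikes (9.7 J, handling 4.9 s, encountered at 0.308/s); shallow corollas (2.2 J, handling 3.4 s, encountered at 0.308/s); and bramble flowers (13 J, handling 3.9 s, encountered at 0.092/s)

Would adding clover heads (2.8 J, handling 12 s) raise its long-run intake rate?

On lavender spikes, shallow corollas and bramble flowers alone, R = ΣλE/(1+Σλh) = 4.861/3.915 = 1.242 J/s.
Profitability of clover heads: 2.8/12 = 0.2333 J/s.
0.2333 < 1.242, so adding clover heads would lower the average — exclude it.

No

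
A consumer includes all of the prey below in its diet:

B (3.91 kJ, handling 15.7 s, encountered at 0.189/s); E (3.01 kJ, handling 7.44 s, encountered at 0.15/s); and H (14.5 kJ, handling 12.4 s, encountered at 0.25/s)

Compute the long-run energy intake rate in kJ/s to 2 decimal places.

R = (0.189×3.91 + 0.15×3.01 + 0.25×14.5) / (1 + 0.189×15.7 + 0.15×7.44 + 0.25×12.4) = 4.815/8.183 = 0.5885 kJ/s.

0.59 kJ/s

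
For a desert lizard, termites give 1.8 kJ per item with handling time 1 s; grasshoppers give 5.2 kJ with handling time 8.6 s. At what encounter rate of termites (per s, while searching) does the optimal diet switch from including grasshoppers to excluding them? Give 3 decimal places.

0.506 per s

The zero-one rule: include grasshoppers iff E₂/h₂ > λE₁/(1+λh₁). Equality gives the switch point.
λE₁h₂ = E₂ + λE₂h₁ ⇒ λ = E₂/(E₁h₂ − E₂h₁) = 5.2/(15.48 − 5.2) = 0.5058 per s.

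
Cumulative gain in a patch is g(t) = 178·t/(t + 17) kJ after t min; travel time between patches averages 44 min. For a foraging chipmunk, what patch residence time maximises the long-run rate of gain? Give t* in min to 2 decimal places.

27.35 min

By the marginal value theorem, leave when the instantaneous gain rate g'(t) equals the habitat-wide average g(t)/(T + t).
g'(t) = 178·17/(t + 17)². Setting 178·17/(t+17)² = 178t/[(t+17)(44+t)] gives 17(44+t) = t(t+17), so t² = 17×44 = 748.
t* = √748 = 27.35 min.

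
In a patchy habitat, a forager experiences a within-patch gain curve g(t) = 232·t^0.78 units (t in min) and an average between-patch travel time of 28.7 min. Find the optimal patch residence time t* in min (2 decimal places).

Optimal t* satisfies g'(t*) = g(t*)/(T + t*).
g'(t) = 0.78·232·t^-0.22. Setting 0.78·232·t^-0.22 = 232·t^0.78/(28.7+t) gives 0.78(28.7+t) = t, so 0.22·t = 0.78×28.7.
t* = 0.78×28.7/0.22 = 101.8 min.

101.75 min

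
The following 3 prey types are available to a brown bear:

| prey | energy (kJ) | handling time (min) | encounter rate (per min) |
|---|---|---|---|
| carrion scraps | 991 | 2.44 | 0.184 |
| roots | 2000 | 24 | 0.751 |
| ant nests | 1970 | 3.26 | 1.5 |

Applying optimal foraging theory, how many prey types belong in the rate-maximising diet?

1

E/h in descending order: ant nests 604, carrion scraps 406, roots 83.3 kJ/min. The optimal diet is the largest prefix of this list for which every included type satisfies E_i/h_i > R on the types above it.
Rate on top 1: 501.7. carrion scraps: 406 < 501.7 → exclude; stop.
Optimal diet: ant nests — 1 of 3 types.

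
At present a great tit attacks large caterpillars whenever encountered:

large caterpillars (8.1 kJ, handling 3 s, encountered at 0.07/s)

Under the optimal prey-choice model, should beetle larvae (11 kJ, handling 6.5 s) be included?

On large caterpillars alone, R = ΣλE/(1+Σλh) = 0.567/1.21 = 0.4686 kJ/s.
beetle larvae: E/h = 11/6.5 = 1.692 kJ/s.
1.692 > 0.4686, so adding beetle larvae raises the average — include it.

Yes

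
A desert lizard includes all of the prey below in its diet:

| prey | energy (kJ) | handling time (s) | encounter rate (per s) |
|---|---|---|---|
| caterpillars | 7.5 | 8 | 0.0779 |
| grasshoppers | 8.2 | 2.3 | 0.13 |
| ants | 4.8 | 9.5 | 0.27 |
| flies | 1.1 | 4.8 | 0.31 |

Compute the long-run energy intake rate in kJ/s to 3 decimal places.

0.550 kJ/s

R = (0.0779×7.5 + 0.13×8.2 + 0.27×4.8 + 0.31×1.1) / (1 + 0.0779×8 + 0.13×2.3 + 0.27×9.5 + 0.31×4.8) = 3.287/5.975 = 0.5501 kJ/s.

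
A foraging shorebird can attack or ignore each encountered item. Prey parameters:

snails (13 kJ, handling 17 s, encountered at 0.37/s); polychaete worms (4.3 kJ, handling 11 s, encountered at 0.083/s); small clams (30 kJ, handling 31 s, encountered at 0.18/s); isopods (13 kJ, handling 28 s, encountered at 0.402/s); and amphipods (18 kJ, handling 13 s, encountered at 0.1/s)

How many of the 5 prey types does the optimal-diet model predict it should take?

2

Profitabilities (E/h, kJ/s): amphipods 1.38, small clams 0.968, snails 0.765, isopods 0.464, polychaete worms 0.391. Add prey in this order while the next type's profitability exceeds the intake rate on those already taken.
Rate on top 1: 0.7826. small clams: 0.968 > 0.7826 → include.
Rate on top 2: 0.9137. snails: 0.765 < 0.9137 → exclude; stop.
Optimal diet: amphipods, small clams — 2 of 5 types.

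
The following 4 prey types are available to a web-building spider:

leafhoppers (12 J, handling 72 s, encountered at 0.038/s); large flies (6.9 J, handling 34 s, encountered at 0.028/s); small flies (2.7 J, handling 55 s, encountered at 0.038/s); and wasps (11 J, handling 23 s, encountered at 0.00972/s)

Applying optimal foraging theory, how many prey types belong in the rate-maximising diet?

Profitabilities (E/h, J/s): wasps 0.478, large flies 0.203, leafhoppers 0.167, small flies 0.0491. Add prey in this order while the next type's profitability exceeds the intake rate on those already taken.
Rate on top 1: 0.08738. large flies: 0.203 > 0.08738 → include.
Rate on top 2: 0.138. leafhoppers: 0.167 > 0.138 → include.
Rate on top 3: 0.1539. small flies: 0.0491 < 0.1539 → exclude; stop.
Optimal diet: wasps, large flies, leafhoppers — 3 of 4 types.

3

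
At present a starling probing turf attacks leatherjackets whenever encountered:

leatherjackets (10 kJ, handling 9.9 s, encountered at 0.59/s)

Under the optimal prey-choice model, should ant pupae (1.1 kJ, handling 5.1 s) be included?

On leatherjackets alone, R = ΣλE/(1+Σλh) = 5.9/6.841 = 0.8624 kJ/s.
ant pupae: E/h = 1.1/5.1 = 0.2157 kJ/s.
0.2157 < 0.8624, so adding ant pupae would lower the average — exclude it.

No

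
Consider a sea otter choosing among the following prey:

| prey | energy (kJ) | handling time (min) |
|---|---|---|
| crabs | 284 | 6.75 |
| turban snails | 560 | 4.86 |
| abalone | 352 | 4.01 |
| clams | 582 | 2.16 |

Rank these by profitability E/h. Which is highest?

clams

Profitability E/h (kJ/min): crabs = 284/6.75 = 42.1, turban snails = 560/4.86 = 115, abalone = 352/4.01 = 87.8, clams = 582/2.16 = 269.
Ranked: clams > turban snails > abalone > crabs.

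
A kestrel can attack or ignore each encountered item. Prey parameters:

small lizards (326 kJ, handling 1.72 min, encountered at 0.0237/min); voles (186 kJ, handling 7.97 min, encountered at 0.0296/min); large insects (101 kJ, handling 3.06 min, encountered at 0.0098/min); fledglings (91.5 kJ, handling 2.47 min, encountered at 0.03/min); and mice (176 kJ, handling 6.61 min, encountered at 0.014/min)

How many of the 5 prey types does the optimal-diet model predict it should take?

5

Rank by E/h (kJ/min): small lizards 190, fledglings 37, large insects 33, mice 26.6, voles 23.3. Include each in turn until the next type's E/h falls below the running intake rate.
Rate on top 1: 7.424. fledglings: 37 > 7.424 → include.
Rate on top 2: 9.392. large insects: 33 > 9.392 → include.
Rate on top 3: 10.01. mice: 26.6 > 10.01 → include.
Rate on top 4: 11.25. voles: 23.3 > 11.25 → include.
Optimal diet: small lizards, fledglings, large insects, mice, voles — 5 of 5 types.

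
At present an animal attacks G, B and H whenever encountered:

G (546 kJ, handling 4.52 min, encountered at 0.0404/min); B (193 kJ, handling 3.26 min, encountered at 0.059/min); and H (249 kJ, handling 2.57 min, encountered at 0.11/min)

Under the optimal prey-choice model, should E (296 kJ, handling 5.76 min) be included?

Yes

On G, B and H alone, R = ΣλE/(1+Σλh) = 60.84/1.658 = 36.7 kJ/min.
E: E/h = 296/5.76 = 51.39 kJ/min.
Since 51.39 > R, including E increases the long-run rate.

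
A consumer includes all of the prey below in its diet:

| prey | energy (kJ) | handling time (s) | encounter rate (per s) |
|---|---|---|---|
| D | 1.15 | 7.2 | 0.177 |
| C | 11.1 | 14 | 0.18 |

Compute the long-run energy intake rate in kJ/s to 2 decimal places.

0.46 kJ/s

Energy encountered per unit search time: 0.177×1.15 + 0.18×11.1 = 2.202 kJ/s.
Handling time per unit search time: 0.177×7.2 + 0.18×14 = 3.794.
Rate = 2.202/(1 + 3.794) = 0.4592 kJ/s.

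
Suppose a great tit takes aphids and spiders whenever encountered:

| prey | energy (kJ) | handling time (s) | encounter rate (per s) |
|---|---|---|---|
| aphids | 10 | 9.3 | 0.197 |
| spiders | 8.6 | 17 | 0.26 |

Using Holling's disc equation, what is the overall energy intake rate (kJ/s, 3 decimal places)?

R = (0.197×10 + 0.26×8.6) / (1 + 0.197×9.3 + 0.26×17) = 4.206/7.252 = 0.58 kJ/s.

0.580 kJ/s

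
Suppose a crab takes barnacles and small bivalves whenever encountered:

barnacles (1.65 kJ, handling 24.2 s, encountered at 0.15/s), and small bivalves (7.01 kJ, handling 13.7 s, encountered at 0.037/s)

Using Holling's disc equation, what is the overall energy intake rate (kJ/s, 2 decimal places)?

Energy encountered per unit search time: 0.15×1.65 + 0.037×7.01 = 0.5069 kJ/s.
Handling time per unit search time: 0.15×24.2 + 0.037×13.7 = 4.137.
Rate = 0.5069/(1 + 4.137) = 0.09867 kJ/s.

0.10 kJ/s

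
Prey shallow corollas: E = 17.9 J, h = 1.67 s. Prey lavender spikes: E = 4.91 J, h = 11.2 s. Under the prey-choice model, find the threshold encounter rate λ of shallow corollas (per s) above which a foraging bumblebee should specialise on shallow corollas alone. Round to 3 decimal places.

0.026 per s

At the threshold, the rate on shallow corollas alone equals the profitability of lavender spikes: λ·17.9/(1 + λ·1.67) = 4.91/11.2 = 0.4384.
Rearranging, λ(17.9 − 0.4384×1.67) = 0.4384, so λ = 0.4384/17.17 = 0.02554 per s.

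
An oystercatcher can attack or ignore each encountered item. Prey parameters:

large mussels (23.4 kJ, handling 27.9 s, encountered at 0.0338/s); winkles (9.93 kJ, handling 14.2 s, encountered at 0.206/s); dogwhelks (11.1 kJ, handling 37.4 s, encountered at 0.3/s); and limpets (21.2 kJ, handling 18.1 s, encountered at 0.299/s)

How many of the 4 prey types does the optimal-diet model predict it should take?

Profitabilities (E/h, kJ/s): limpets 1.17, large mussels 0.839, winkles 0.699, dogwhelks 0.297. Add prey in this order while the next type's profitability exceeds the intake rate on those already taken.
Rate on top 1: 0.9886. large mussels: 0.839 < 0.9886 → exclude; stop.
Optimal diet: limpets — 1 of 4 types.

1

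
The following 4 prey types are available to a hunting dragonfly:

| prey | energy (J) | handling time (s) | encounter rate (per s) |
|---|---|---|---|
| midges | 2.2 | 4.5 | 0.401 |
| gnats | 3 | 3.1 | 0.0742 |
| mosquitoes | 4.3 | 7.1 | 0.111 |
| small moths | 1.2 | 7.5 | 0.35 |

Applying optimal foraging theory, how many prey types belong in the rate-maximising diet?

3

Rank by E/h (J/s): gnats 0.968, mosquitoes 0.606, midges 0.489, small moths 0.16. Include each in turn until the next type's E/h falls below the running intake rate.
Rate on top 1: 0.181. mosquitoes: 0.606 > 0.181 → include.
Rate on top 2: 0.3468. midges: 0.489 > 0.3468 → include.
Rate on top 3: 0.4139. small moths: 0.16 < 0.4139 → exclude; stop.
Optimal diet: gnats, mosquitoes, midges — 3 of 4 types.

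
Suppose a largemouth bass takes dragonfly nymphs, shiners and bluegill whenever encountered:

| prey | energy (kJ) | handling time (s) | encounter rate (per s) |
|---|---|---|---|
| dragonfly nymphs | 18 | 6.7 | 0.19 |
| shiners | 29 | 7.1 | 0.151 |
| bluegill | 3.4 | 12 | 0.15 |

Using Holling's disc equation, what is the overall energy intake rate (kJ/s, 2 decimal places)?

1.61 kJ/s

Energy encountered per unit search time: 0.19×18 + 0.151×29 + 0.15×3.4 = 8.309 kJ/s.
Handling time per unit search time: 0.19×6.7 + 0.151×7.1 + 0.15×12 = 4.145.
Rate = 8.309/(1 + 4.145) = 1.615 kJ/s.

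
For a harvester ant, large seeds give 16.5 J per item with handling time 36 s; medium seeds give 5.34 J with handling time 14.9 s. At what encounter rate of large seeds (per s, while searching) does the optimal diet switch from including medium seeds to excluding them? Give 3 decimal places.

0.100 per s

Drop medium seeds once their profitability E₂/h₂ falls below the rate achievable on large seeds alone: E₂/h₂ = λE₁/(1 + λh₁).
Solve for λ: λE₁h₂ = E₂(1 + λh₁) → λ(E₁h₂ − E₂h₁) = E₂ → λ = E₂/(E₁h₂ − E₂h₁).
λ = 5.34/(16.5×14.9 − 5.34×36) = 5.34/53.61 = 0.09961 per s.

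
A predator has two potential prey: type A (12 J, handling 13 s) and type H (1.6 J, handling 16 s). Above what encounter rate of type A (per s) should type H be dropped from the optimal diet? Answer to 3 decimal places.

0.009 per s

The zero-one rule: include type H iff E₂/h₂ > λE₁/(1+λh₁). Equality gives the switch point.
λE₁h₂ = E₂ + λE₂h₁ ⇒ λ = E₂/(E₁h₂ − E₂h₁) = 1.6/(192 − 20.8) = 0.009346 per s.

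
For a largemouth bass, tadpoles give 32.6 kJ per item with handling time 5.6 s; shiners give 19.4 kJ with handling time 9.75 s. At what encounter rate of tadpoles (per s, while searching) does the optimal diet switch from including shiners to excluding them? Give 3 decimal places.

At the threshold, the rate on tadpoles alone equals the profitability of shiners: λ·32.6/(1 + λ·5.6) = 19.4/9.75 = 1.99.
Rearranging, λ(32.6 − 1.99×5.6) = 1.99, so λ = 1.99/21.46 = 0.09273 per s.

0.093 per s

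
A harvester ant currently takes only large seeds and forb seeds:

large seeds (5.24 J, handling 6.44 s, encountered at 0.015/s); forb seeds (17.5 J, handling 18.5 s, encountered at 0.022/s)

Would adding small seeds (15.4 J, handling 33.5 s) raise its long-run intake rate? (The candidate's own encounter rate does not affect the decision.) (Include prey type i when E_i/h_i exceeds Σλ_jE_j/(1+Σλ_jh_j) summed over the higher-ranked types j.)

On large seeds and forb seeds alone, R = ΣλE/(1+Σλh) = 0.4636/1.504 = 0.3083 J/s.
small seeds: E/h = 15.4/33.5 = 0.4597 J/s.
Since 0.4597 > R, including small seeds increases the long-run rate.

Yes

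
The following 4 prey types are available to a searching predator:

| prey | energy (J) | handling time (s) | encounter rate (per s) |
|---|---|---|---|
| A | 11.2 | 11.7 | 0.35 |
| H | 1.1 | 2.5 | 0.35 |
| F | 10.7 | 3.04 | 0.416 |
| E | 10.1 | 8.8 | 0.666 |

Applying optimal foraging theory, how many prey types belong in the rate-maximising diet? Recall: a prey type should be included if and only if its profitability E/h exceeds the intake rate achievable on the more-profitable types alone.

Profitabilities (E/h, J/s): F 3.52, E 1.15, A 0.957, H 0.44. Add prey in this order while the next type's profitability exceeds the intake rate on those already taken.
Rate on top 1: 1.966. E: 1.15 < 1.966 → exclude; stop.
Optimal diet: F — 1 of 4 types.

1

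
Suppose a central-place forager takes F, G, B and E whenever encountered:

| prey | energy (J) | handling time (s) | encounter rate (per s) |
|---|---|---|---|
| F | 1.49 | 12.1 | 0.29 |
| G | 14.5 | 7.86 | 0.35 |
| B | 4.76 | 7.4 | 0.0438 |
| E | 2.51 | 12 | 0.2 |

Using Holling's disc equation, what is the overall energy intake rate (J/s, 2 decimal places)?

0.62 J/s

R = (0.29×1.49 + 0.35×14.5 + 0.0438×4.76 + 0.2×2.51) / (1 + 0.29×12.1 + 0.35×7.86 + 0.0438×7.4 + 0.2×12) = 6.218/9.984 = 0.6227 J/s.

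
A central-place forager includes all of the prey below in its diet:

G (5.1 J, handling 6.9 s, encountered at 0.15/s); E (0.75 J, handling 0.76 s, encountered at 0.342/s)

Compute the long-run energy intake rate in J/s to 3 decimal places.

Energy encountered per unit search time: 0.15×5.1 + 0.342×0.75 = 1.021 J/s.
Handling time per unit search time: 0.15×6.9 + 0.342×0.76 = 1.295.
Rate = 1.021/(1 + 1.295) = 0.4451 J/s.

0.445 J/s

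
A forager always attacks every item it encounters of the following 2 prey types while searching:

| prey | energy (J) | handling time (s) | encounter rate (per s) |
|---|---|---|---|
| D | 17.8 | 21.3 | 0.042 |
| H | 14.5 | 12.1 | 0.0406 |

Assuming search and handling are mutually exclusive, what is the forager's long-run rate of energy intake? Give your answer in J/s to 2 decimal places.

0.56 J/s

R = (0.042×17.8 + 0.0406×14.5) / (1 + 0.042×21.3 + 0.0406×12.1) = 1.336/2.386 = 0.5601 J/s.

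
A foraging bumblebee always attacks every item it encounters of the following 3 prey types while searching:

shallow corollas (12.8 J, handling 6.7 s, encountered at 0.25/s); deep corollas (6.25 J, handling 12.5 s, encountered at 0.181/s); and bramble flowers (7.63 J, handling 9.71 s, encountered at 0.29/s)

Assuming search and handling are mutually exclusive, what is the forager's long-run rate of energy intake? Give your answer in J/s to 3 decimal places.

R = (0.25×12.8 + 0.181×6.25 + 0.29×7.63) / (1 + 0.25×6.7 + 0.181×12.5 + 0.29×9.71) = 6.544/7.753 = 0.844 J/s.

0.844 J/s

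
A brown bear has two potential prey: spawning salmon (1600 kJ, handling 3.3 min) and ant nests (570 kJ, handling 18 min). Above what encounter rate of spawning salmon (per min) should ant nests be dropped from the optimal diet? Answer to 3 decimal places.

0.021 per min

At the threshold, the rate on spawning salmon alone equals the profitability of ant nests: λ·1600/(1 + λ·3.3) = 570/18 = 31.67.
Rearranging, λ(1600 − 31.67×3.3) = 31.67, so λ = 31.67/1496 = 0.02117 per min.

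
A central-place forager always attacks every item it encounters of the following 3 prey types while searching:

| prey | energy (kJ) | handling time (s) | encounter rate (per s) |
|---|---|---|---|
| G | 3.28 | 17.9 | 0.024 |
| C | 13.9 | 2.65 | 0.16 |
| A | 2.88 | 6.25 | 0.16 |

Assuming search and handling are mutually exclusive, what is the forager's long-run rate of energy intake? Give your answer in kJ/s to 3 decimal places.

0.968 kJ/s

R = Σλ_iE_i / (1 + Σλ_ih_i)
Numerator: 0.024×3.28 + 0.16×13.9 + 0.16×2.88 = 2.764
Denominator: 1 + 0.024×17.9 + 0.16×2.65 + 0.16×6.25 = 2.854
R = 2.764/2.854 = 0.9684 kJ/s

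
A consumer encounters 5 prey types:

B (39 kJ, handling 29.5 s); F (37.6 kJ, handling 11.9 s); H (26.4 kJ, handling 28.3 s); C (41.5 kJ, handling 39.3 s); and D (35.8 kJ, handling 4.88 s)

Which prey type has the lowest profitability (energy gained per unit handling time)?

In descending order of E/h:
D: 35.8/4.88 = 7.34 kJ/s
F: 37.6/11.9 = 3.16 kJ/s
B: 39/29.5 = 1.32 kJ/s
C: 41.5/39.3 = 1.06 kJ/s
H: 26.4/28.3 = 0.933 kJ/s

H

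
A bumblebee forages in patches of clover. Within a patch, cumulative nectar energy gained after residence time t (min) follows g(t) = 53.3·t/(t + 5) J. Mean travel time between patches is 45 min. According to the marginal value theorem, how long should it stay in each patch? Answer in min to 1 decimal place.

Maximise g(t)/(T+t): set derivative to zero → g'(t)(T+t) = g(t).
g'(t) = 53.3·5/(t + 5)². Setting 53.3·5/(t+5)² = 53.3t/[(t+5)(45+t)] gives 5(45+t) = t(t+5), so t² = 5×45 = 225.
t* = √225 = 15 min.

15.0 min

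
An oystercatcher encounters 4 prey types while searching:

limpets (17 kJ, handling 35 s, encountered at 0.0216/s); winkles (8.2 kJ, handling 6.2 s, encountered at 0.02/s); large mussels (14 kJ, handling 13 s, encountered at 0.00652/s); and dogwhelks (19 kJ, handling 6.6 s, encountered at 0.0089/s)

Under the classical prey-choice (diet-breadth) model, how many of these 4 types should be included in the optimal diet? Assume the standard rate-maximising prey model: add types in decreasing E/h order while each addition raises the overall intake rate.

4

Rank by E/h (kJ/s): dogwhelks 2.88, winkles 1.32, large mussels 1.08, limpets 0.486. Include each in turn until the next type's E/h falls below the running intake rate.
Rate on top 1: 0.1597. winkles: 1.32 > 0.1597 → include.
Rate on top 2: 0.2816. large mussels: 1.08 > 0.2816 → include.
Rate on top 3: 0.3348. limpets: 0.486 > 0.3348 → include.
Optimal diet: dogwhelks, winkles, large mussels, limpets — 4 of 4 types.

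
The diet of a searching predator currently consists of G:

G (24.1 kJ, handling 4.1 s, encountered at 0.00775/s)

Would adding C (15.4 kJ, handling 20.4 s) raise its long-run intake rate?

On G alone, R = ΣλE/(1+Σλh) = 0.1868/1.032 = 0.181 kJ/s.
C: E/h = 15.4/20.4 = 0.7549 kJ/s.
Since 0.7549 > R, including C increases the long-run rate.

Yes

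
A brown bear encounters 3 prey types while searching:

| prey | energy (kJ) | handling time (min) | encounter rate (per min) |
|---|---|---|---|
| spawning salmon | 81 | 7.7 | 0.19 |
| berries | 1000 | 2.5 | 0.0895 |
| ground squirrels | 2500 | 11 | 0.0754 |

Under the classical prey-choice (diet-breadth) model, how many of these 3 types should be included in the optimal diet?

Profitabilities (E/h, kJ/min): berries 400, ground squirrels 227, spawning salmon 10.5. Add prey in this order while the next type's profitability exceeds the intake rate on those already taken.
Rate on top 1: 73.14. ground squirrels: 227 > 73.14 → include.
Rate on top 2: 135.4. spawning salmon: 10.5 < 135.4 → exclude; stop.
Optimal diet: berries, ground squirrels — 2 of 3 types.

2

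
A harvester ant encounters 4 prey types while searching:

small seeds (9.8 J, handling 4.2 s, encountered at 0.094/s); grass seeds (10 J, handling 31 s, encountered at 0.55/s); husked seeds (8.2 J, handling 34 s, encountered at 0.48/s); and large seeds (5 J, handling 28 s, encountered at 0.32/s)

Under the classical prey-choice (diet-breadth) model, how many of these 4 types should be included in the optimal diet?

E/h in descending order: small seeds 2.33, grass seeds 0.323, husked seeds 0.241, large seeds 0.179 J/s. The optimal diet is the largest prefix of this list for which every included type satisfies E_i/h_i > R on the types above it.
Rate on top 1: 0.6605. grass seeds: 0.323 < 0.6605 → exclude; stop.
Optimal diet: small seeds — 1 of 4 types.

1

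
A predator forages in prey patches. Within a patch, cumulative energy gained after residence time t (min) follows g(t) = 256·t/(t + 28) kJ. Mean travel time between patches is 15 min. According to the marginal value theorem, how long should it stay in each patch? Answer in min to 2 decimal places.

Maximise g(t)/(T+t): set derivative to zero → g'(t)(T+t) = g(t).
g'(t) = 256·28/(t + 28)². Setting 256·28/(t+28)² = 256t/[(t+28)(15+t)] gives 28(15+t) = t(t+28), so t² = 28×15 = 420.
t* = √420 = 20.49 min.

20.49 min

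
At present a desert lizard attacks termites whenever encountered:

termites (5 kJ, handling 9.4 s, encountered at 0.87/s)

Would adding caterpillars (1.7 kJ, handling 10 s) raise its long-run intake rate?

No

On termites alone, R = ΣλE/(1+Σλh) = 4.35/9.178 = 0.474 kJ/s.
caterpillars: E/h = 1.7/10 = 0.17 kJ/s.
0.17 < 0.474, so adding caterpillars would lower the average — exclude it.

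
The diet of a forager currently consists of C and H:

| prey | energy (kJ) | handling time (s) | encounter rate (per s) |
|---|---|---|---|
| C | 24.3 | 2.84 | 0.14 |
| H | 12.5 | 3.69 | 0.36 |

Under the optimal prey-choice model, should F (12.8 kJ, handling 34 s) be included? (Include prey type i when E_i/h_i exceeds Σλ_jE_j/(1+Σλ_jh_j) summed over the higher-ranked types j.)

No

Current rate: (0.14×24.3 + 0.36×12.5)/(1 + 0.14×2.84 + 0.36×3.69) = 2.899 kJ/s.
F: E/h = 12.8/34 = 0.3765 kJ/s.
0.3765 < 2.899, so adding F would lower the average — exclude it.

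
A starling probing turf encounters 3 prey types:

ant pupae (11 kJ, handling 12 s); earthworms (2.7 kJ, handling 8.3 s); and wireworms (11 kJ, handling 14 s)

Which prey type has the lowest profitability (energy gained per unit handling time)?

earthworms

Profitability E/h (kJ/s): ant pupae = 11/12 = 0.917, earthworms = 2.7/8.3 = 0.325, wireworms = 11/14 = 0.786.
Ranked: ant pupae > wireworms > earthworms.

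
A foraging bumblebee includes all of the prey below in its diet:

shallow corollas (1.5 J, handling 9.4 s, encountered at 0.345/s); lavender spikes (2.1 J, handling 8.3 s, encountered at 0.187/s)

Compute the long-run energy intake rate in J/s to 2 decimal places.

0.16 J/s

R = Σλ_iE_i / (1 + Σλ_ih_i)
Numerator: 0.345×1.5 + 0.187×2.1 = 0.9102
Denominator: 1 + 0.345×9.4 + 0.187×8.3 = 5.795
R = 0.9102/5.795 = 0.1571 J/s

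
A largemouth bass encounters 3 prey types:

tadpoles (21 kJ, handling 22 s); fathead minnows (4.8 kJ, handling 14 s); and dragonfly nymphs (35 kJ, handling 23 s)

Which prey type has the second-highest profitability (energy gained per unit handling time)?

In descending order of E/h:
dragonfly nymphs: 35/23 = 1.52 kJ/s
tadpoles: 21/22 = 0.955 kJ/s
fathead minnows: 4.8/14 = 0.343 kJ/s

tadpoles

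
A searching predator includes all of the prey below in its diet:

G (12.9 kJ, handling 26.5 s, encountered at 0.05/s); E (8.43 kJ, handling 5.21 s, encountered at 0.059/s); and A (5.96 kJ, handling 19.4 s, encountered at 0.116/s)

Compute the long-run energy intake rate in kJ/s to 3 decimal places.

R = Σλ_iE_i / (1 + Σλ_ih_i)
Numerator: 0.05×12.9 + 0.059×8.43 + 0.116×5.96 = 1.834
Denominator: 1 + 0.05×26.5 + 0.059×5.21 + 0.116×19.4 = 4.883
R = 1.834/4.883 = 0.3755 kJ/s

0.376 kJ/s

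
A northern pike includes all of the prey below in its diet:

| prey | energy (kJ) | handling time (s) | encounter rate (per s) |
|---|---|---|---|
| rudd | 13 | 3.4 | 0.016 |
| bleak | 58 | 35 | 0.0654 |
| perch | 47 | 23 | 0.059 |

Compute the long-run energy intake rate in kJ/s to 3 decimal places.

R = (0.016×13 + 0.0654×58 + 0.059×47) / (1 + 0.016×3.4 + 0.0654×35 + 0.059×23) = 6.774/4.7 = 1.441 kJ/s.

1.441 kJ/s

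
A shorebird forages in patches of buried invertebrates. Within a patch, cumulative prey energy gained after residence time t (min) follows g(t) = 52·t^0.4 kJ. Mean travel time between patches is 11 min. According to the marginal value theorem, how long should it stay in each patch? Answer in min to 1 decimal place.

7.3 min

Maximise g(t)/(T+t): set derivative to zero → g'(t)(T+t) = g(t).
g'(t) = 0.4·52·t^-0.6. Setting 0.4·52·t^-0.6 = 52·t^0.4/(11+t) gives 0.4(11+t) = t, so 0.60·t = 0.4×11.
t* = 0.4×11/0.60 = 7.333 min.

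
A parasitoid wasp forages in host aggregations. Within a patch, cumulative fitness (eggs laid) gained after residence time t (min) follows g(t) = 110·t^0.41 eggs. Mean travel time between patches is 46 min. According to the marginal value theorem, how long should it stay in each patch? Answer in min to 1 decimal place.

Optimal t* satisfies g'(t*) = g(t*)/(T + t*).
g'(t) = 0.41·110·t^-0.59. Setting 0.41·110·t^-0.59 = 110·t^0.41/(46+t) gives 0.41(46+t) = t, so 0.59·t = 0.41×46.
t* = 0.41×46/0.59 = 31.97 min.

32.0 min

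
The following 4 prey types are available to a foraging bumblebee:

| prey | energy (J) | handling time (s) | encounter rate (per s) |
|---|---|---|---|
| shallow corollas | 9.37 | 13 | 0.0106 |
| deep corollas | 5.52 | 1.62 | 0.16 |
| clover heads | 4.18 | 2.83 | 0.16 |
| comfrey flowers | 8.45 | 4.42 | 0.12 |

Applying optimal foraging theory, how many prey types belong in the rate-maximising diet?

Profitabilities (E/h, J/s): deep corollas 3.41, comfrey flowers 1.91, clover heads 1.48, shallow corollas 0.721. Add prey in this order while the next type's profitability exceeds the intake rate on those already taken.
Rate on top 1: 0.7014. comfrey flowers: 1.91 > 0.7014 → include.
Rate on top 2: 1.06. clover heads: 1.48 > 1.06 → include.
Rate on top 3: 1.144. shallow corollas: 0.721 < 1.144 → exclude; stop.
Optimal diet: deep corollas, comfrey flowers, clover heads — 3 of 4 types.

3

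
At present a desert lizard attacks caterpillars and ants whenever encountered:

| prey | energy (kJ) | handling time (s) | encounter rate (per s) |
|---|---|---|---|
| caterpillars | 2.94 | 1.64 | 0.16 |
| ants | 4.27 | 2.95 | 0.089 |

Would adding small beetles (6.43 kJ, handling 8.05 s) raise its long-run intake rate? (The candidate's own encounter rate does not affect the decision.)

Yes

On caterpillars and ants alone, R = ΣλE/(1+Σλh) = 0.8504/1.525 = 0.5577 kJ/s.
Profitability of small beetles: 6.43/8.05 = 0.7988 kJ/s.
Since 0.7988 > R, including small beetles increases the long-run rate.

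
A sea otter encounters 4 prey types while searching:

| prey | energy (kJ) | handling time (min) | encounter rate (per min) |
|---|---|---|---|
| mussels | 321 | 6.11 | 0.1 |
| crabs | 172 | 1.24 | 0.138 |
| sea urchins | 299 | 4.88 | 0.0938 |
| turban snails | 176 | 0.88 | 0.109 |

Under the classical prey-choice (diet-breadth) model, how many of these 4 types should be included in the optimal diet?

Rank by E/h (kJ/min): turban snails 200, crabs 139, sea urchins 61.3, mussels 52.5. Include each in turn until the next type's E/h falls below the running intake rate.
Rate on top 1: 17.5. crabs: 139 > 17.5 → include.
Rate on top 2: 33.87. sea urchins: 61.3 > 33.87 → include.
Rate on top 3: 41.14. mussels: 52.5 > 41.14 → include.
Optimal diet: turban snails, crabs, sea urchins, mussels — 4 of 4 types.

4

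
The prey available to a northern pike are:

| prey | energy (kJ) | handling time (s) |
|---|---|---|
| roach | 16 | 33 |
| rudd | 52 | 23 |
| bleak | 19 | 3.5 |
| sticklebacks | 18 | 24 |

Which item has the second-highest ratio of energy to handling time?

In descending order of E/h:
bleak: 19/3.5 = 5.43 kJ/s
rudd: 52/23 = 2.26 kJ/s
sticklebacks: 18/24 = 0.75 kJ/s
roach: 16/33 = 0.485 kJ/s

rudd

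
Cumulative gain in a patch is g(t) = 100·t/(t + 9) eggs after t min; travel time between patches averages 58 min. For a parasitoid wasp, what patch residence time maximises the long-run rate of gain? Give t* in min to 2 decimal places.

22.85 min

By the marginal value theorem, leave when the instantaneous gain rate g'(t) equals the habitat-wide average g(t)/(T + t).
g'(t) = 100·9/(t + 9)². Setting 100·9/(t+9)² = 100t/[(t+9)(58+t)] gives 9(58+t) = t(t+9), so t² = 9×58 = 522.
t* = √522 = 22.85 min.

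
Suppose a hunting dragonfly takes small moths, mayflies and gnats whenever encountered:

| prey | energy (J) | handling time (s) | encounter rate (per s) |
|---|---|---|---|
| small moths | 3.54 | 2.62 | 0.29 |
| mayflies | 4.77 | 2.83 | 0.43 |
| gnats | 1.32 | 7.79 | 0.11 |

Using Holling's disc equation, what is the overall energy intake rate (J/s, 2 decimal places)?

0.84 J/s

Energy encountered per unit search time: 0.29×3.54 + 0.43×4.77 + 0.11×1.32 = 3.223 J/s.
Handling time per unit search time: 0.29×2.62 + 0.43×2.83 + 0.11×7.79 = 2.834.
Rate = 3.223/(1 + 2.834) = 0.8407 J/s.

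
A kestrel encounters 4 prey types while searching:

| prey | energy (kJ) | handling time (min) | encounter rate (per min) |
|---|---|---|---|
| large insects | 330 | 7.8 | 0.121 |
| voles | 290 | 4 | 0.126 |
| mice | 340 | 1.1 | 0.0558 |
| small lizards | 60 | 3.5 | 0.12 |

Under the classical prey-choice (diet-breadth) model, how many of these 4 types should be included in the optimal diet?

3

E/h in descending order: mice 309, voles 72.5, large insects 42.3, small lizards 17.1 kJ/min. The optimal diet is the largest prefix of this list for which every included type satisfies E_i/h_i > R on the types above it.
Rate on top 1: 17.87. voles: 72.5 > 17.87 → include.
Rate on top 2: 35.46. large insects: 42.3 > 35.46 → include.
Rate on top 3: 38.04. small lizards: 17.1 < 38.04 → exclude; stop.
Optimal diet: mice, voles, large insects — 3 of 4 types.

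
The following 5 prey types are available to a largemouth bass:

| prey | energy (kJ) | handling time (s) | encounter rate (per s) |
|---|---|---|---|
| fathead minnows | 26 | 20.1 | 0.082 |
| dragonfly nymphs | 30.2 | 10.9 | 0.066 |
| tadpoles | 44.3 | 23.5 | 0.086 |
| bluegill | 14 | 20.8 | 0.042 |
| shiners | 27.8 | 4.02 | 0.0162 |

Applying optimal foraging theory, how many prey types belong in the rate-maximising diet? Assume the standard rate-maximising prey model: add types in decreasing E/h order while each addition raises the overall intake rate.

3

Profitabilities (E/h, kJ/s): shiners 6.92, dragonfly nymphs 2.77, tadpoles 1.89, fathead minnows 1.29, bluegill 0.673. Add prey in this order while the next type's profitability exceeds the intake rate on those already taken.
Rate on top 1: 0.4228. dragonfly nymphs: 2.77 > 0.4228 → include.
Rate on top 2: 1.369. tadpoles: 1.89 > 1.369 → include.
Rate on top 3: 1.643. fathead minnows: 1.29 < 1.643 → exclude; stop.
Optimal diet: shiners, dragonfly nymphs, tadpoles — 3 of 5 types.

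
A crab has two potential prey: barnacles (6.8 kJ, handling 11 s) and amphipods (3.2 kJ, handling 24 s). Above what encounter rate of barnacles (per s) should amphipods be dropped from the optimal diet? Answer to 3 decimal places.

Drop amphipods once their profitability E₂/h₂ falls below the rate achievable on barnacles alone: E₂/h₂ = λE₁/(1 + λh₁).
Solve for λ: λE₁h₂ = E₂(1 + λh₁) → λ(E₁h₂ − E₂h₁) = E₂ → λ = E₂/(E₁h₂ − E₂h₁).
λ = 3.2/(6.8×24 − 3.2×11) = 3.2/128 = 0.025 per s.

0.025 per s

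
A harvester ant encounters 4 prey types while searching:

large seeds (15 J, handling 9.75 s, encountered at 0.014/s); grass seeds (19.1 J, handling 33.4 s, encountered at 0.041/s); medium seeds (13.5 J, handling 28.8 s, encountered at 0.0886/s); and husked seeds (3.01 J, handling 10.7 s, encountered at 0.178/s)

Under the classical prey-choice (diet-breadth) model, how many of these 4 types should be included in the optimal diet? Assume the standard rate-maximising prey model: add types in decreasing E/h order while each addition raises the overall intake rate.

Profitabilities (E/h, J/s): large seeds 1.54, grass seeds 0.572, medium seeds 0.469, husked seeds 0.281. Add prey in this order while the next type's profitability exceeds the intake rate on those already taken.
Rate on top 1: 0.1848. grass seeds: 0.572 > 0.1848 → include.
Rate on top 2: 0.3963. medium seeds: 0.469 > 0.3963 → include.
Rate on top 3: 0.4329. husked seeds: 0.281 < 0.4329 → exclude; stop.
Optimal diet: large seeds, grass seeds, medium seeds — 3 of 4 types.

3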